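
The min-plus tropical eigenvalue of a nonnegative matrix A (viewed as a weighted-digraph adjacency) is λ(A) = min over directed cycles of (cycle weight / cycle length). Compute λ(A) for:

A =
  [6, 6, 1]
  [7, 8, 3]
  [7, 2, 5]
λ(A) = 5/2

Enumerate directed cycles and compute their means (weight / length). Sample:
  cycle 0 → 0: weight = 6, length = 1, mean = 6/1 ≈ 6.000
  cycle 1 → 1: weight = 8, length = 1, mean = 8/1 ≈ 8.000
  cycle 2 → 2: weight = 5, length = 1, mean = 5/1 ≈ 5.000
  cycle 0 → 1 → 0: weight = 13, length = 2, mean = 13/2 ≈ 6.500
  cycle 0 → 2 → 0: weight = 8, length = 2, mean = 8/2 ≈ 4.000
  cycle 1 → 0 → 1: weight = 13, length = 2, mean = 13/2 ≈ 6.500
Minimum mean = 2.500, attained e.g. along the cycle 1 → 2 → 1 with weight 5 and length 2. So λ(A) = 5/2 = 5/2.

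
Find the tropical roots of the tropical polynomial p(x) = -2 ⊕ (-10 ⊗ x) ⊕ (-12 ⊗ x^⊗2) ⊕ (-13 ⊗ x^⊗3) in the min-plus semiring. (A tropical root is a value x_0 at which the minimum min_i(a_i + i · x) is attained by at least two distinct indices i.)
Roots: {1, 2, 8}

Each tropical root is a break point of the lower envelope of the lines y = a_i + i · x (there are 4 lines, with slopes 0, 1, ..., 3). Only the lines that attain the minimum somewhere contribute to roots; other lines are dominated. Here the surviving (envelope) indices are i = 3, i = 2, i = 1, i = 0.
Intersections between consecutive envelope lines give the roots: for adjacent envelope indices i < j the intersection is x = (a_i − a_j) / (j − i). Reading off the sorted break points: {1, 2, 8}.
Verification: at each break x_0, at least two indices attain the minimum of min_i(a_i + i · x_0).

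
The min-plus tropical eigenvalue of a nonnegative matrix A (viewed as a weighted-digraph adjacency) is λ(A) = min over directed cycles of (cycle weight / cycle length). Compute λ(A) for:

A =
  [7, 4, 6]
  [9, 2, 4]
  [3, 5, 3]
λ(A) = 2

Enumerate directed cycles and compute their means (weight / length). Sample:
  cycle 0 → 0: weight = 7, length = 1, mean = 7/1 ≈ 7.000
  cycle 1 → 1: weight = 2, length = 1, mean = 2/1 ≈ 2.000
  cycle 2 → 2: weight = 3, length = 1, mean = 3/1 ≈ 3.000
  cycle 0 → 1 → 0: weight = 13, length = 2, mean = 13/2 ≈ 6.500
  cycle 0 → 2 → 0: weight = 9, length = 2, mean = 9/2 ≈ 4.500
  cycle 1 → 0 → 1: weight = 13, length = 2, mean = 13/2 ≈ 6.500
Minimum mean = 2.000, attained e.g. along the cycle 1 → 1 with weight 2 and length 1. So λ(A) = 2/1 = 2.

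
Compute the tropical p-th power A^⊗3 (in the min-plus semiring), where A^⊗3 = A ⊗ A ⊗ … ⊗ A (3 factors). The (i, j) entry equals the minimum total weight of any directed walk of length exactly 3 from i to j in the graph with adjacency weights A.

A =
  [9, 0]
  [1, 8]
A^⊗3 =
  [9, 1]
  [2, 9]

Each entry (A^⊗3)_ij equals the minimum over all length-3 walks i = v_0 → v_1 → … → v_3 = j of Σ_t A[v_t][v_{t+1}]. For example, for (i, j) = (0, 1) we minimise over 4 possible intermediate vertex sequences; the minimum is 1, attained along the walk 0 → 1 → 0 → 1.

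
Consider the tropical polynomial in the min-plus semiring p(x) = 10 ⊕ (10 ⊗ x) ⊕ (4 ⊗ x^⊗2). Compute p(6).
p(6) = 10

A tropical monomial a ⊗ x^⊗i evaluates to a + i · x. Evaluating each term at x = 6:
  Term 0 contributes 10 + 0 · 6 = 10
  Term 1 contributes 10 + 1 · 6 = 16
  Term 2 contributes 4 + 2 · 6 = 16
p(6) = ⊕ of these = min[10, 16, 16] = 10.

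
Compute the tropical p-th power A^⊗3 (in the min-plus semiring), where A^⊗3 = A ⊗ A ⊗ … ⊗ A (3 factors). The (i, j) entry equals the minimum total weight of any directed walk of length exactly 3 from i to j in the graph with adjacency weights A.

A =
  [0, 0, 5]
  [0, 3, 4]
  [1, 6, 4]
A^⊗3 =
  [0, 0, 4]
  [0, 0, 4]
  [1, 1, 5]

Each entry (A^⊗3)_ij equals the minimum over all length-3 walks i = v_0 → v_1 → … → v_3 = j of Σ_t A[v_t][v_{t+1}]. For example, for (i, j) = (0, 2) we minimise over 9 possible intermediate vertex sequences; the minimum is 4, attained along the walk 0 → 0 → 1 → 2.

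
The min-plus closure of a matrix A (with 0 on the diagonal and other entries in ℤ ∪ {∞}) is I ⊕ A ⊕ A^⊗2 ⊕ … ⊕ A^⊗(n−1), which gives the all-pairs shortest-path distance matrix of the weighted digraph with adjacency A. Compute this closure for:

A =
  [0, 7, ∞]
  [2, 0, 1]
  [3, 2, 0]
Closure =
  [0, 7, 8]
  [2, 0, 1]
  [3, 2, 0]

This is the Floyd-Warshall all-pairs shortest-path computation. For each intermediate vertex k = 0, 1, …, 2, update dist[i][j] ← min(dist[i][j], dist[i][k] + dist[k][j]). The final matrix gives, for each (i, j), the minimum total weight of any directed path from i to j (possibly empty when i = j).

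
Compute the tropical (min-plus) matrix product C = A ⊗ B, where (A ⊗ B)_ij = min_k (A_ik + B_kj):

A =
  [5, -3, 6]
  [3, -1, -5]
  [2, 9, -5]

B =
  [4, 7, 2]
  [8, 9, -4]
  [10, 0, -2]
A ⊗ B =
  [5, 6, -7]
  [5, -5, -7]
  [5, -5, -7]

Apply the min-plus product entry-by-entry:
  C[0][0] = min over k of (A[0][0] + B[0][0] = 5 + 4 = 9, A[0][1] + B[1][0] = -3 + 8 = 5, A[0][2] + B[2][0] = 6 + 10 = 16) = 5 (attained at k = 1)
  C[0][1] = min over k of (A[0][0] + B[0][1] = 5 + 7 = 12, A[0][1] + B[1][1] = -3 + 9 = 6, A[0][2] + B[2][1] = 6 + 0 = 6) = 6 (attained at k = 1)
  C[0][2] = min over k of (A[0][0] + B[0][2] = 5 + 2 = 7, A[0][1] + B[1][2] = -3 + -4 = -7, A[0][2] + B[2][2] = 6 + -2 = 4) = -7 (attained at k = 1)
  C[1][0] = min over k of (A[1][0] + B[0][0] = 3 + 4 = 7, A[1][1] + B[1][0] = -1 + 8 = 7, A[1][2] + B[2][0] = -5 + 10 = 5) = 5 (attained at k = 2)
  C[1][1] = min over k of (A[1][0] + B[0][1] = 3 + 7 = 10, A[1][1] + B[1][1] = -1 + 9 = 8, A[1][2] + B[2][1] = -5 + 0 = -5) = -5 (attained at k = 2)
  C[1][2] = min over k of (A[1][0] + B[0][2] = 3 + 2 = 5, A[1][1] + B[1][2] = -1 + -4 = -5, A[1][2] + B[2][2] = -5 + -2 = -7) = -7 (attained at k = 2)
  C[2][0] = min over k of (A[2][0] + B[0][0] = 2 + 4 = 6, A[2][1] + B[1][0] = 9 + 8 = 17, A[2][2] + B[2][0] = -5 + 10 = 5) = 5 (attained at k = 2)
  C[2][1] = min over k of (A[2][0] + B[0][1] = 2 + 7 = 9, A[2][1] + B[1][1] = 9 + 9 = 18, A[2][2] + B[2][1] = -5 + 0 = -5) = -5 (attained at k = 2)
  C[2][2] = min over k of (A[2][0] + B[0][2] = 2 + 2 = 4, A[2][1] + B[1][2] = 9 + -4 = 5, A[2][2] + B[2][2] = -5 + -2 = -7) = -7 (attained at k = 2)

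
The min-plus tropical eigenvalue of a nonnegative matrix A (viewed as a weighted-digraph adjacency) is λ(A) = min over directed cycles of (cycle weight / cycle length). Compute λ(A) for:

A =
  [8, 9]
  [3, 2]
λ(A) = 2

Enumerate directed cycles and compute their means (weight / length). Sample:
  cycle 0 → 0: weight = 8, length = 1, mean = 8/1 ≈ 8.000
  cycle 1 → 1: weight = 2, length = 1, mean = 2/1 ≈ 2.000
  cycle 0 → 1 → 0: weight = 12, length = 2, mean = 12/2 ≈ 6.000
  cycle 1 → 0 → 1: weight = 12, length = 2, mean = 12/2 ≈ 6.000
Minimum mean = 2.000, attained e.g. along the cycle 1 → 1 with weight 2 and length 1. So λ(A) = 2/1 = 2.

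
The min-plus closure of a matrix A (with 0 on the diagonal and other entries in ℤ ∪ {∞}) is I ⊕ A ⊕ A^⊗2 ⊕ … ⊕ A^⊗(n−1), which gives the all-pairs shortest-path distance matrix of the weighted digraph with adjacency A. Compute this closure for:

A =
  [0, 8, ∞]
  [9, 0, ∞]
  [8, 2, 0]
Closure =
  [0, 8, ∞]
  [9, 0, ∞]
  [8, 2, 0]

This is the Floyd-Warshall all-pairs shortest-path computation. For each intermediate vertex k = 0, 1, …, 2, update dist[i][j] ← min(dist[i][j], dist[i][k] + dist[k][j]). The final matrix gives, for each (i, j), the minimum total weight of any directed path from i to j (possibly empty when i = j).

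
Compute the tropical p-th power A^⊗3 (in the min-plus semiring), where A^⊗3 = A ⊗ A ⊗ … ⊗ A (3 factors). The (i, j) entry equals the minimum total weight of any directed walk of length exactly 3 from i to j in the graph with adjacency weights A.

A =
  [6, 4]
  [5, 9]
A^⊗3 =
  [15, 13]
  [14, 15]

Each entry (A^⊗3)_ij equals the minimum over all length-3 walks i = v_0 → v_1 → … → v_3 = j of Σ_t A[v_t][v_{t+1}]. For example, for (i, j) = (0, 1) we minimise over 4 possible intermediate vertex sequences; the minimum is 13, attained along the walk 0 → 1 → 0 → 1.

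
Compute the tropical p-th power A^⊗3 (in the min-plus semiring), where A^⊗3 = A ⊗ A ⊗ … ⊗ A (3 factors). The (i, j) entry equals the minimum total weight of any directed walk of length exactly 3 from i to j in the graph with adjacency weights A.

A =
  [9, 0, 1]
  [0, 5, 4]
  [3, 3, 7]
A^⊗3 =
  [4, 0, 1]
  [0, 4, 4]
  [3, 3, 4]

Each entry (A^⊗3)_ij equals the minimum over all length-3 walks i = v_0 → v_1 → … → v_3 = j of Σ_t A[v_t][v_{t+1}]. For example, for (i, j) = (0, 2) we minimise over 9 possible intermediate vertex sequences; the minimum is 1, attained along the walk 0 → 1 → 0 → 2.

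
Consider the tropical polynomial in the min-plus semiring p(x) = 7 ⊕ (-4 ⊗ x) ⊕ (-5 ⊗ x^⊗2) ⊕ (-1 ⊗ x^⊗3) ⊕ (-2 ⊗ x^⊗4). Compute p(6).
p(6) = 2

A tropical monomial a ⊗ x^⊗i evaluates to a + i · x. Evaluating each term at x = 6:
  Term 0 contributes 7 + 0 · 6 = 7
  Term 1 contributes -4 + 1 · 6 = 2
  Term 2 contributes -5 + 2 · 6 = 7
  Term 3 contributes -1 + 3 · 6 = 17
  Term 4 contributes -2 + 4 · 6 = 22
p(6) = ⊕ of these = min[7, 2, 7, 17, 22] = 2.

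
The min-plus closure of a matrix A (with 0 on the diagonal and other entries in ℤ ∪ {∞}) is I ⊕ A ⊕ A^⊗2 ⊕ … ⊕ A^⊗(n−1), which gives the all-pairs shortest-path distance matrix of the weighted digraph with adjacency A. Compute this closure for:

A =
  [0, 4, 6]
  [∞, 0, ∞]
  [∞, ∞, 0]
Closure =
  [0, 4, 6]
  [∞, 0, ∞]
  [∞, ∞, 0]

This is the Floyd-Warshall all-pairs shortest-path computation. For each intermediate vertex k = 0, 1, …, 2, update dist[i][j] ← min(dist[i][j], dist[i][k] + dist[k][j]). The final matrix gives, for each (i, j), the minimum total weight of any directed path from i to j (possibly empty when i = j).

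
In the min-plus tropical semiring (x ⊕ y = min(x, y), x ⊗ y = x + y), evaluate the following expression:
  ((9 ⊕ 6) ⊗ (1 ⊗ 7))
((9 ⊕ 6) ⊗ (1 ⊗ 7)) = 14

Expand innermost to outermost. Recall ⊕ takes the minimum of its arguments and ⊗ takes their sum. Working out the expression ((9 ⊕ 6) ⊗ (1 ⊗ 7)) gives 14.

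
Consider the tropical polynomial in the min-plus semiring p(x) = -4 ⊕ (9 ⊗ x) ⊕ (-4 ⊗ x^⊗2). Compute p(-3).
p(-3) = -10

A tropical monomial a ⊗ x^⊗i evaluates to a + i · x. Evaluating each term at x = -3:
  Term 0 contributes -4 + 0 · -3 = -4
  Term 1 contributes 9 + 1 · -3 = 6
  Term 2 contributes -4 + 2 · -3 = -10
p(-3) = ⊕ of these = min[-4, 6, -10] = -10.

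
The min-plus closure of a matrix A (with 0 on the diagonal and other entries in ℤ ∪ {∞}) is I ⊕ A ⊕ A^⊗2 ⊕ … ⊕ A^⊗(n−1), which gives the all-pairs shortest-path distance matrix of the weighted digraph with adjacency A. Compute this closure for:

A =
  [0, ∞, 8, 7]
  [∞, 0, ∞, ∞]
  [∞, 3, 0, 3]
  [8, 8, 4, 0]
Closure =
  [0, 11, 8, 7]
  [∞, 0, ∞, ∞]
  [11, 3, 0, 3]
  [8, 7, 4, 0]

This is the Floyd-Warshall all-pairs shortest-path computation. For each intermediate vertex k = 0, 1, …, 3, update dist[i][j] ← min(dist[i][j], dist[i][k] + dist[k][j]). The final matrix gives, for each (i, j), the minimum total weight of any directed path from i to j (possibly empty when i = j).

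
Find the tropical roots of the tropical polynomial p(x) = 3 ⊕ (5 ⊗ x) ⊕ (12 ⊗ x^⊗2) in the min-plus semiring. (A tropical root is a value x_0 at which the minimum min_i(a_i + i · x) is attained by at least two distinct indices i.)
Roots: {-7, -2}

Each tropical root is a break point of the lower envelope of the lines y = a_i + i · x (there are 3 lines, with slopes 0, 1, ..., 2). Only the lines that attain the minimum somewhere contribute to roots; other lines are dominated. Here the surviving (envelope) indices are i = 2, i = 1, i = 0.
Intersections between consecutive envelope lines give the roots: for adjacent envelope indices i < j the intersection is x = (a_i − a_j) / (j − i). Reading off the sorted break points: {-7, -2}.
Verification: at each break x_0, at least two indices attain the minimum of min_i(a_i + i · x_0).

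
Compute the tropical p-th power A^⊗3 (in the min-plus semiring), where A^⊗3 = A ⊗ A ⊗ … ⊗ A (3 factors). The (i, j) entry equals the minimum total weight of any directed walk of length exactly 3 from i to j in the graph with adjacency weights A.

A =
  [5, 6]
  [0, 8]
A^⊗3 =
  [11, 12]
  [6, 11]

Each entry (A^⊗3)_ij equals the minimum over all length-3 walks i = v_0 → v_1 → … → v_3 = j of Σ_t A[v_t][v_{t+1}]. For example, for (i, j) = (0, 1) we minimise over 4 possible intermediate vertex sequences; the minimum is 12, attained along the walk 0 → 1 → 0 → 1.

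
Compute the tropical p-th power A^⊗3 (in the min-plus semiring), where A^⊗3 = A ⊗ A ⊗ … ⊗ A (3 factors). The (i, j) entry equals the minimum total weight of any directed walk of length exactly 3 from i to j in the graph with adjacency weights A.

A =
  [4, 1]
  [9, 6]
A^⊗3 =
  [12, 9]
  [17, 14]

Each entry (A^⊗3)_ij equals the minimum over all length-3 walks i = v_0 → v_1 → … → v_3 = j of Σ_t A[v_t][v_{t+1}]. For example, for (i, j) = (0, 1) we minimise over 4 possible intermediate vertex sequences; the minimum is 9, attained along the walk 0 → 0 → 0 → 1.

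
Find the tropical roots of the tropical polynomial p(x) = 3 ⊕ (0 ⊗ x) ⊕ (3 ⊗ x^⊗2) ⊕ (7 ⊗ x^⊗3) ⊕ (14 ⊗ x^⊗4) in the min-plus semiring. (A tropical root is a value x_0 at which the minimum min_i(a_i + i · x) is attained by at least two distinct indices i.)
Roots: {-7, -4, -3, 3}

Each tropical root is a break point of the lower envelope of the lines y = a_i + i · x (there are 5 lines, with slopes 0, 1, ..., 4). Only the lines that attain the minimum somewhere contribute to roots; other lines are dominated. Here the surviving (envelope) indices are i = 4, i = 3, i = 2, i = 1, i = 0.
Intersections between consecutive envelope lines give the roots: for adjacent envelope indices i < j the intersection is x = (a_i − a_j) / (j − i). Reading off the sorted break points: {-7, -4, -3, 3}.
Verification: at each break x_0, at least two indices attain the minimum of min_i(a_i + i · x_0).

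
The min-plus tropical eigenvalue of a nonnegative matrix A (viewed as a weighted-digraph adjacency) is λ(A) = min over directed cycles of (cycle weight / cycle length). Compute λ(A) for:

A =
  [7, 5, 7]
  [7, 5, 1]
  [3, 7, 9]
λ(A) = 3

Enumerate directed cycles and compute their means (weight / length). Sample:
  cycle 0 → 0: weight = 7, length = 1, mean = 7/1 ≈ 7.000
  cycle 1 → 1: weight = 5, length = 1, mean = 5/1 ≈ 5.000
  cycle 2 → 2: weight = 9, length = 1, mean = 9/1 ≈ 9.000
  cycle 0 → 1 → 0: weight = 12, length = 2, mean = 12/2 ≈ 6.000
  cycle 0 → 2 → 0: weight = 10, length = 2, mean = 10/2 ≈ 5.000
  cycle 1 → 0 → 1: weight = 12, length = 2, mean = 12/2 ≈ 6.000
Minimum mean = 3.000, attained e.g. along the cycle 0 → 1 → 2 → 0 with weight 9 and length 3. So λ(A) = 9/3 = 3.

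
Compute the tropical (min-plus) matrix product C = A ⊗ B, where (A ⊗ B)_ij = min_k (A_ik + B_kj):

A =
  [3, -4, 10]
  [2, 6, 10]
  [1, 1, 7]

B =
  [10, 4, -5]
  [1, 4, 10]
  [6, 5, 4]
A ⊗ B =
  [-3, 0, -2]
  [7, 6, -3]
  [2, 5, -4]

Apply the min-plus product entry-by-entry:
  C[0][0] = min over k of (A[0][0] + B[0][0] = 3 + 10 = 13, A[0][1] + B[1][0] = -4 + 1 = -3, A[0][2] + B[2][0] = 10 + 6 = 16) = -3 (attained at k = 1)
  C[0][1] = min over k of (A[0][0] + B[0][1] = 3 + 4 = 7, A[0][1] + B[1][1] = -4 + 4 = 0, A[0][2] + B[2][1] = 10 + 5 = 15) = 0 (attained at k = 1)
  C[0][2] = min over k of (A[0][0] + B[0][2] = 3 + -5 = -2, A[0][1] + B[1][2] = -4 + 10 = 6, A[0][2] + B[2][2] = 10 + 4 = 14) = -2 (attained at k = 0)
  C[1][0] = min over k of (A[1][0] + B[0][0] = 2 + 10 = 12, A[1][1] + B[1][0] = 6 + 1 = 7, A[1][2] + B[2][0] = 10 + 6 = 16) = 7 (attained at k = 1)
  C[1][1] = min over k of (A[1][0] + B[0][1] = 2 + 4 = 6, A[1][1] + B[1][1] = 6 + 4 = 10, A[1][2] + B[2][1] = 10 + 5 = 15) = 6 (attained at k = 0)
  C[1][2] = min over k of (A[1][0] + B[0][2] = 2 + -5 = -3, A[1][1] + B[1][2] = 6 + 10 = 16, A[1][2] + B[2][2] = 10 + 4 = 14) = -3 (attained at k = 0)
  C[2][0] = min over k of (A[2][0] + B[0][0] = 1 + 10 = 11, A[2][1] + B[1][0] = 1 + 1 = 2, A[2][2] + B[2][0] = 7 + 6 = 13) = 2 (attained at k = 1)
  C[2][1] = min over k of (A[2][0] + B[0][1] = 1 + 4 = 5, A[2][1] + B[1][1] = 1 + 4 = 5, A[2][2] + B[2][1] = 7 + 5 = 12) = 5 (attained at k = 0)
  C[2][2] = min over k of (A[2][0] + B[0][2] = 1 + -5 = -4, A[2][1] + B[1][2] = 1 + 10 = 11, A[2][2] + B[2][2] = 7 + 4 = 11) = -4 (attained at k = 0)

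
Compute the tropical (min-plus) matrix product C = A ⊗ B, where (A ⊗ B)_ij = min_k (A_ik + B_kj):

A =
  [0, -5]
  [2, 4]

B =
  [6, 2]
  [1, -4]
A ⊗ B =
  [-4, -9]
  [5, 0]

Apply the min-plus product entry-by-entry:
  C[0][0] = min over k of (A[0][0] + B[0][0] = 0 + 6 = 6, A[0][1] + B[1][0] = -5 + 1 = -4) = -4 (attained at k = 1)
  C[0][1] = min over k of (A[0][0] + B[0][1] = 0 + 2 = 2, A[0][1] + B[1][1] = -5 + -4 = -9) = -9 (attained at k = 1)
  C[1][0] = min over k of (A[1][0] + B[0][0] = 2 + 6 = 8, A[1][1] + B[1][0] = 4 + 1 = 5) = 5 (attained at k = 1)
  C[1][1] = min over k of (A[1][0] + B[0][1] = 2 + 2 = 4, A[1][1] + B[1][1] = 4 + -4 = 0) = 0 (attained at k = 1)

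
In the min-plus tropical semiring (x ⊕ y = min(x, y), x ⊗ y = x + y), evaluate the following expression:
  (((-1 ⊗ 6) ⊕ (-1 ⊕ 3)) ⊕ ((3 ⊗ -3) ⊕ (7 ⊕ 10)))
(((-1 ⊗ 6) ⊕ (-1 ⊕ 3)) ⊕ ((3 ⊗ -3) ⊕ (7 ⊕ 10))) = -1

Expand innermost to outermost. Recall ⊕ takes the minimum of its arguments and ⊗ takes their sum. Working out the expression (((-1 ⊗ 6) ⊕ (-1 ⊕ 3)) ⊕ ((3 ⊗ -3) ⊕ (7 ⊕ 10))) gives -1.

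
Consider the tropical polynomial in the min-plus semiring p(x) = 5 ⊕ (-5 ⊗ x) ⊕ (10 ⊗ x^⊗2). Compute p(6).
p(6) = 1

A tropical monomial a ⊗ x^⊗i evaluates to a + i · x. Evaluating each term at x = 6:
  Term 0 contributes 5 + 0 · 6 = 5
  Term 1 contributes -5 + 1 · 6 = 1
  Term 2 contributes 10 + 2 · 6 = 22
p(6) = ⊕ of these = min[5, 1, 22] = 1.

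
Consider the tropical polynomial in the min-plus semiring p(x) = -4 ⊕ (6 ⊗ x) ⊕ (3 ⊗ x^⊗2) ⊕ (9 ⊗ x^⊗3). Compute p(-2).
p(-2) = -4

A tropical monomial a ⊗ x^⊗i evaluates to a + i · x. Evaluating each term at x = -2:
  Term 0 contributes -4 + 0 · -2 = -4
  Term 1 contributes 6 + 1 · -2 = 4
  Term 2 contributes 3 + 2 · -2 = -1
  Term 3 contributes 9 + 3 · -2 = 3
p(-2) = ⊕ of these = min[-4, 4, -1, 3] = -4.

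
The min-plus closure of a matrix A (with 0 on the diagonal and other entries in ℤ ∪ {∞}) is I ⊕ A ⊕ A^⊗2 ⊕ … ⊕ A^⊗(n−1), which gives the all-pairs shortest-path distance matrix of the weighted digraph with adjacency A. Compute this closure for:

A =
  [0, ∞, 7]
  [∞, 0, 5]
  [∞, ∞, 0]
Closure =
  [0, ∞, 7]
  [∞, 0, 5]
  [∞, ∞, 0]

This is the Floyd-Warshall all-pairs shortest-path computation. For each intermediate vertex k = 0, 1, …, 2, update dist[i][j] ← min(dist[i][j], dist[i][k] + dist[k][j]). The final matrix gives, for each (i, j), the minimum total weight of any directed path from i to j (possibly empty when i = j).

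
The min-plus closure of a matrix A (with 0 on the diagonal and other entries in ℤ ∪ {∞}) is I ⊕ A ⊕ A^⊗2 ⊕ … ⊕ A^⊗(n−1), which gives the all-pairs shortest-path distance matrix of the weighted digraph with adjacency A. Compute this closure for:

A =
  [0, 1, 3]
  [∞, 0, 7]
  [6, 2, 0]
Closure =
  [0, 1, 3]
  [13, 0, 7]
  [6, 2, 0]

This is the Floyd-Warshall all-pairs shortest-path computation. For each intermediate vertex k = 0, 1, …, 2, update dist[i][j] ← min(dist[i][j], dist[i][k] + dist[k][j]). The final matrix gives, for each (i, j), the minimum total weight of any directed path from i to j (possibly empty when i = j).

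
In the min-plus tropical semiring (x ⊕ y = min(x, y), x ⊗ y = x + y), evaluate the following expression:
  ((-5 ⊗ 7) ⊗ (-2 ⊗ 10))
((-5 ⊗ 7) ⊗ (-2 ⊗ 10)) = 10

Expand innermost to outermost. Recall ⊕ takes the minimum of its arguments and ⊗ takes their sum. Working out the expression ((-5 ⊗ 7) ⊗ (-2 ⊗ 10)) gives 10.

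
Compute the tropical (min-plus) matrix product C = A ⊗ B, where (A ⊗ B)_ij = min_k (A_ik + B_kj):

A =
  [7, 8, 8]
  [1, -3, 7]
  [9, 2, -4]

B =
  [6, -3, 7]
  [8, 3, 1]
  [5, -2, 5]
A ⊗ B =
  [13, 4, 9]
  [5, -2, -2]
  [1, -6, 1]

Apply the min-plus product entry-by-entry:
  C[0][0] = min over k of (A[0][0] + B[0][0] = 7 + 6 = 13, A[0][1] + B[1][0] = 8 + 8 = 16, A[0][2] + B[2][0] = 8 + 5 = 13) = 13 (attained at k = 0)
  C[0][1] = min over k of (A[0][0] + B[0][1] = 7 + -3 = 4, A[0][1] + B[1][1] = 8 + 3 = 11, A[0][2] + B[2][1] = 8 + -2 = 6) = 4 (attained at k = 0)
  C[0][2] = min over k of (A[0][0] + B[0][2] = 7 + 7 = 14, A[0][1] + B[1][2] = 8 + 1 = 9, A[0][2] + B[2][2] = 8 + 5 = 13) = 9 (attained at k = 1)
  C[1][0] = min over k of (A[1][0] + B[0][0] = 1 + 6 = 7, A[1][1] + B[1][0] = -3 + 8 = 5, A[1][2] + B[2][0] = 7 + 5 = 12) = 5 (attained at k = 1)
  C[1][1] = min over k of (A[1][0] + B[0][1] = 1 + -3 = -2, A[1][1] + B[1][1] = -3 + 3 = 0, A[1][2] + B[2][1] = 7 + -2 = 5) = -2 (attained at k = 0)
  C[1][2] = min over k of (A[1][0] + B[0][2] = 1 + 7 = 8, A[1][1] + B[1][2] = -3 + 1 = -2, A[1][2] + B[2][2] = 7 + 5 = 12) = -2 (attained at k = 1)
  C[2][0] = min over k of (A[2][0] + B[0][0] = 9 + 6 = 15, A[2][1] + B[1][0] = 2 + 8 = 10, A[2][2] + B[2][0] = -4 + 5 = 1) = 1 (attained at k = 2)
  C[2][1] = min over k of (A[2][0] + B[0][1] = 9 + -3 = 6, A[2][1] + B[1][1] = 2 + 3 = 5, A[2][2] + B[2][1] = -4 + -2 = -6) = -6 (attained at k = 2)
  C[2][2] = min over k of (A[2][0] + B[0][2] = 9 + 7 = 16, A[2][1] + B[1][2] = 2 + 1 = 3, A[2][2] + B[2][2] = -4 + 5 = 1) = 1 (attained at k = 2)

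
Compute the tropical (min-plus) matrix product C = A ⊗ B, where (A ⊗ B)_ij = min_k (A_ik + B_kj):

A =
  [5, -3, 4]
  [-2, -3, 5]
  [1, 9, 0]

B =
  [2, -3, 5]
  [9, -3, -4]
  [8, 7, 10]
A ⊗ B =
  [6, -6, -7]
  [0, -6, -7]
  [3, -2, 5]

Apply the min-plus product entry-by-entry:
  C[0][0] = min over k of (A[0][0] + B[0][0] = 5 + 2 = 7, A[0][1] + B[1][0] = -3 + 9 = 6, A[0][2] + B[2][0] = 4 + 8 = 12) = 6 (attained at k = 1)
  C[0][1] = min over k of (A[0][0] + B[0][1] = 5 + -3 = 2, A[0][1] + B[1][1] = -3 + -3 = -6, A[0][2] + B[2][1] = 4 + 7 = 11) = -6 (attained at k = 1)
  C[0][2] = min over k of (A[0][0] + B[0][2] = 5 + 5 = 10, A[0][1] + B[1][2] = -3 + -4 = -7, A[0][2] + B[2][2] = 4 + 10 = 14) = -7 (attained at k = 1)
  C[1][0] = min over k of (A[1][0] + B[0][0] = -2 + 2 = 0, A[1][1] + B[1][0] = -3 + 9 = 6, A[1][2] + B[2][0] = 5 + 8 = 13) = 0 (attained at k = 0)
  C[1][1] = min over k of (A[1][0] + B[0][1] = -2 + -3 = -5, A[1][1] + B[1][1] = -3 + -3 = -6, A[1][2] + B[2][1] = 5 + 7 = 12) = -6 (attained at k = 1)
  C[1][2] = min over k of (A[1][0] + B[0][2] = -2 + 5 = 3, A[1][1] + B[1][2] = -3 + -4 = -7, A[1][2] + B[2][2] = 5 + 10 = 15) = -7 (attained at k = 1)
  C[2][0] = min over k of (A[2][0] + B[0][0] = 1 + 2 = 3, A[2][1] + B[1][0] = 9 + 9 = 18, A[2][2] + B[2][0] = 0 + 8 = 8) = 3 (attained at k = 0)
  C[2][1] = min over k of (A[2][0] + B[0][1] = 1 + -3 = -2, A[2][1] + B[1][1] = 9 + -3 = 6, A[2][2] + B[2][1] = 0 + 7 = 7) = -2 (attained at k = 0)
  C[2][2] = min over k of (A[2][0] + B[0][2] = 1 + 5 = 6, A[2][1] + B[1][2] = 9 + -4 = 5, A[2][2] + B[2][2] = 0 + 10 = 10) = 5 (attained at k = 1)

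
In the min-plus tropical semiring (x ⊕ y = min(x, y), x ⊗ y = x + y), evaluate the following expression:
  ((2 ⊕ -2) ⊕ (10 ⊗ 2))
((2 ⊕ -2) ⊕ (10 ⊗ 2)) = -2

Expand innermost to outermost. Recall ⊕ takes the minimum of its arguments and ⊗ takes their sum. Working out the expression ((2 ⊕ -2) ⊕ (10 ⊗ 2)) gives -2.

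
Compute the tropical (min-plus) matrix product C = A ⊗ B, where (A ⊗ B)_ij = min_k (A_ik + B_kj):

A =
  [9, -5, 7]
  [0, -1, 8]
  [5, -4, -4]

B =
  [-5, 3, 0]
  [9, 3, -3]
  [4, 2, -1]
A ⊗ B =
  [4, -2, -8]
  [-5, 2, -4]
  [0, -2, -7]

Apply the min-plus product entry-by-entry:
  C[0][0] = min over k of (A[0][0] + B[0][0] = 9 + -5 = 4, A[0][1] + B[1][0] = -5 + 9 = 4, A[0][2] + B[2][0] = 7 + 4 = 11) = 4 (attained at k = 0)
  C[0][1] = min over k of (A[0][0] + B[0][1] = 9 + 3 = 12, A[0][1] + B[1][1] = -5 + 3 = -2, A[0][2] + B[2][1] = 7 + 2 = 9) = -2 (attained at k = 1)
  C[0][2] = min over k of (A[0][0] + B[0][2] = 9 + 0 = 9, A[0][1] + B[1][2] = -5 + -3 = -8, A[0][2] + B[2][2] = 7 + -1 = 6) = -8 (attained at k = 1)
  C[1][0] = min over k of (A[1][0] + B[0][0] = 0 + -5 = -5, A[1][1] + B[1][0] = -1 + 9 = 8, A[1][2] + B[2][0] = 8 + 4 = 12) = -5 (attained at k = 0)
  C[1][1] = min over k of (A[1][0] + B[0][1] = 0 + 3 = 3, A[1][1] + B[1][1] = -1 + 3 = 2, A[1][2] + B[2][1] = 8 + 2 = 10) = 2 (attained at k = 1)
  C[1][2] = min over k of (A[1][0] + B[0][2] = 0 + 0 = 0, A[1][1] + B[1][2] = -1 + -3 = -4, A[1][2] + B[2][2] = 8 + -1 = 7) = -4 (attained at k = 1)
  C[2][0] = min over k of (A[2][0] + B[0][0] = 5 + -5 = 0, A[2][1] + B[1][0] = -4 + 9 = 5, A[2][2] + B[2][0] = -4 + 4 = 0) = 0 (attained at k = 0)
  C[2][1] = min over k of (A[2][0] + B[0][1] = 5 + 3 = 8, A[2][1] + B[1][1] = -4 + 3 = -1, A[2][2] + B[2][1] = -4 + 2 = -2) = -2 (attained at k = 2)
  C[2][2] = min over k of (A[2][0] + B[0][2] = 5 + 0 = 5, A[2][1] + B[1][2] = -4 + -3 = -7, A[2][2] + B[2][2] = -4 + -1 = -5) = -7 (attained at k = 1)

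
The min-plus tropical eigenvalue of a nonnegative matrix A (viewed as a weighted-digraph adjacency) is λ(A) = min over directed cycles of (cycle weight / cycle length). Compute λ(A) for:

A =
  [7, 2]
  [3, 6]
λ(A) = 5/2

Enumerate directed cycles and compute their means (weight / length). Sample:
  cycle 0 → 0: weight = 7, length = 1, mean = 7/1 ≈ 7.000
  cycle 1 → 1: weight = 6, length = 1, mean = 6/1 ≈ 6.000
  cycle 0 → 1 → 0: weight = 5, length = 2, mean = 5/2 ≈ 2.500
  cycle 1 → 0 → 1: weight = 5, length = 2, mean = 5/2 ≈ 2.500
Minimum mean = 2.500, attained e.g. along the cycle 0 → 1 → 0 with weight 5 and length 2. So λ(A) = 5/2 = 5/2.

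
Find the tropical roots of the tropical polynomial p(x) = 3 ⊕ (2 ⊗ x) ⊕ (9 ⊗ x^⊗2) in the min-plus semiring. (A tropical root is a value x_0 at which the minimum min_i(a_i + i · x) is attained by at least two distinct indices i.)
Roots: {-7, 1}

Each tropical root is a break point of the lower envelope of the lines y = a_i + i · x (there are 3 lines, with slopes 0, 1, ..., 2). Only the lines that attain the minimum somewhere contribute to roots; other lines are dominated. Here the surviving (envelope) indices are i = 2, i = 1, i = 0.
Intersections between consecutive envelope lines give the roots: for adjacent envelope indices i < j the intersection is x = (a_i − a_j) / (j − i). Reading off the sorted break points: {-7, 1}.
Verification: at each break x_0, at least two indices attain the minimum of min_i(a_i + i · x_0).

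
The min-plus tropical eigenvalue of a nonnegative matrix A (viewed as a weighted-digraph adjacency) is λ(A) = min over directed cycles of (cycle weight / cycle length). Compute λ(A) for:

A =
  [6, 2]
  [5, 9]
λ(A) = 7/2

Enumerate directed cycles and compute their means (weight / length). Sample:
  cycle 0 → 0: weight = 6, length = 1, mean = 6/1 ≈ 6.000
  cycle 1 → 1: weight = 9, length = 1, mean = 9/1 ≈ 9.000
  cycle 0 → 1 → 0: weight = 7, length = 2, mean = 7/2 ≈ 3.500
  cycle 1 → 0 → 1: weight = 7, length = 2, mean = 7/2 ≈ 3.500
Minimum mean = 3.500, attained e.g. along the cycle 0 → 1 → 0 with weight 7 and length 2. So λ(A) = 7/2 = 7/2.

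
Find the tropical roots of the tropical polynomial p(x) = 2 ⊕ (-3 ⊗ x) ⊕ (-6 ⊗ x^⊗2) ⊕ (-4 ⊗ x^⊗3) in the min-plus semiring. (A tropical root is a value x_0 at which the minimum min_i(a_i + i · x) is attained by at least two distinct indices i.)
Roots: {-2, 3, 5}

Each tropical root is a break point of the lower envelope of the lines y = a_i + i · x (there are 4 lines, with slopes 0, 1, ..., 3). Only the lines that attain the minimum somewhere contribute to roots; other lines are dominated. Here the surviving (envelope) indices are i = 3, i = 2, i = 1, i = 0.
Intersections between consecutive envelope lines give the roots: for adjacent envelope indices i < j the intersection is x = (a_i − a_j) / (j − i). Reading off the sorted break points: {-2, 3, 5}.
Verification: at each break x_0, at least two indices attain the minimum of min_i(a_i + i · x_0).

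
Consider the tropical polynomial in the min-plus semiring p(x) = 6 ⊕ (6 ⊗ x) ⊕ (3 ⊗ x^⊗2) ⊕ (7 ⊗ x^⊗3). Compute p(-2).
p(-2) = -1

A tropical monomial a ⊗ x^⊗i evaluates to a + i · x. Evaluating each term at x = -2:
  Term 0 contributes 6 + 0 · -2 = 6
  Term 1 contributes 6 + 1 · -2 = 4
  Term 2 contributes 3 + 2 · -2 = -1
  Term 3 contributes 7 + 3 · -2 = 1
p(-2) = ⊕ of these = min[6, 4, -1, 1] = -1.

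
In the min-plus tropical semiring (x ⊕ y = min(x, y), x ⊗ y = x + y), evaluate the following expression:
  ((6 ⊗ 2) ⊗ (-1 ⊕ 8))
((6 ⊗ 2) ⊗ (-1 ⊕ 8)) = 7

Expand innermost to outermost. Recall ⊕ takes the minimum of its arguments and ⊗ takes their sum. Working out the expression ((6 ⊗ 2) ⊗ (-1 ⊕ 8)) gives 7.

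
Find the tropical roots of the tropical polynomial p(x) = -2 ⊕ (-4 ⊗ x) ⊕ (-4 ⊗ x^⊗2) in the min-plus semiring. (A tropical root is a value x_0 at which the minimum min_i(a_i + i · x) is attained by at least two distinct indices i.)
Roots: {0, 2}

Each tropical root is a break point of the lower envelope of the lines y = a_i + i · x (there are 3 lines, with slopes 0, 1, ..., 2). Only the lines that attain the minimum somewhere contribute to roots; other lines are dominated. Here the surviving (envelope) indices are i = 2, i = 1, i = 0.
Intersections between consecutive envelope lines give the roots: for adjacent envelope indices i < j the intersection is x = (a_i − a_j) / (j − i). Reading off the sorted break points: {0, 2}.
Verification: at each break x_0, at least two indices attain the minimum of min_i(a_i + i · x_0).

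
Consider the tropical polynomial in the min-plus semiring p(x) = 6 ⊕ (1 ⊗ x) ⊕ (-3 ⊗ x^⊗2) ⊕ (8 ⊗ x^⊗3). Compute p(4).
p(4) = 5

A tropical monomial a ⊗ x^⊗i evaluates to a + i · x. Evaluating each term at x = 4:
  Term 0 contributes 6 + 0 · 4 = 6
  Term 1 contributes 1 + 1 · 4 = 5
  Term 2 contributes -3 + 2 · 4 = 5
  Term 3 contributes 8 + 3 · 4 = 20
p(4) = ⊕ of these = min[6, 5, 5, 20] = 5.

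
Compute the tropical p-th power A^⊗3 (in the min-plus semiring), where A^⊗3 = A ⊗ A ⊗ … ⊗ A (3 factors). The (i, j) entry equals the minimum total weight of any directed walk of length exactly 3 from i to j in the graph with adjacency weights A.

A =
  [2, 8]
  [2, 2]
A^⊗3 =
  [6, 12]
  [6, 6]

Each entry (A^⊗3)_ij equals the minimum over all length-3 walks i = v_0 → v_1 → … → v_3 = j of Σ_t A[v_t][v_{t+1}]. For example, for (i, j) = (0, 1) we minimise over 4 possible intermediate vertex sequences; the minimum is 12, attained along the walk 0 → 0 → 0 → 1.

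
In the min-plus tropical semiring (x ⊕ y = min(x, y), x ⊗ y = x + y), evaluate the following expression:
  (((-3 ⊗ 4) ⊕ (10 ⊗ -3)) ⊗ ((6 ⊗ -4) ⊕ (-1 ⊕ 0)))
(((-3 ⊗ 4) ⊕ (10 ⊗ -3)) ⊗ ((6 ⊗ -4) ⊕ (-1 ⊕ 0))) = 0

Expand innermost to outermost. Recall ⊕ takes the minimum of its arguments and ⊗ takes their sum. Working out the expression (((-3 ⊗ 4) ⊕ (10 ⊗ -3)) ⊗ ((6 ⊗ -4) ⊕ (-1 ⊕ 0))) gives 0.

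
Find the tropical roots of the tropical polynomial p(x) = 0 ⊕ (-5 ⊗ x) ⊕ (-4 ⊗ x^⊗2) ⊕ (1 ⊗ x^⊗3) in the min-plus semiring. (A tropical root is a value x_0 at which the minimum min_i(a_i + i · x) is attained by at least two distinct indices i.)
Roots: {-5, -1, 5}

Each tropical root is a break point of the lower envelope of the lines y = a_i + i · x (there are 4 lines, with slopes 0, 1, ..., 3). Only the lines that attain the minimum somewhere contribute to roots; other lines are dominated. Here the surviving (envelope) indices are i = 3, i = 2, i = 1, i = 0.
Intersections between consecutive envelope lines give the roots: for adjacent envelope indices i < j the intersection is x = (a_i − a_j) / (j − i). Reading off the sorted break points: {-5, -1, 5}.
Verification: at each break x_0, at least two indices attain the minimum of min_i(a_i + i · x_0).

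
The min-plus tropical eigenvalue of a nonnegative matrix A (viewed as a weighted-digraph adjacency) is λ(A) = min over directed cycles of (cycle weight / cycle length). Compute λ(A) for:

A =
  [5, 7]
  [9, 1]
λ(A) = 1

Enumerate directed cycles and compute their means (weight / length). Sample:
  cycle 0 → 0: weight = 5, length = 1, mean = 5/1 ≈ 5.000
  cycle 1 → 1: weight = 1, length = 1, mean = 1/1 ≈ 1.000
  cycle 0 → 1 → 0: weight = 16, length = 2, mean = 16/2 ≈ 8.000
  cycle 1 → 0 → 1: weight = 16, length = 2, mean = 16/2 ≈ 8.000
Minimum mean = 1.000, attained e.g. along the cycle 1 → 1 with weight 1 and length 1. So λ(A) = 1/1 = 1.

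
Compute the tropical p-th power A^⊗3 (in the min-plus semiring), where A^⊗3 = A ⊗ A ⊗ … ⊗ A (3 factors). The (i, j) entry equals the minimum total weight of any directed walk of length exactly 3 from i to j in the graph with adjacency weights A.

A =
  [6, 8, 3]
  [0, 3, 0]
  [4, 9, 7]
A^⊗3 =
  [11, 14, 10]
  [6, 9, 6]
  [11, 15, 12]

Each entry (A^⊗3)_ij equals the minimum over all length-3 walks i = v_0 → v_1 → … → v_3 = j of Σ_t A[v_t][v_{t+1}]. For example, for (i, j) = (0, 2) we minimise over 9 possible intermediate vertex sequences; the minimum is 10, attained along the walk 0 → 2 → 0 → 2.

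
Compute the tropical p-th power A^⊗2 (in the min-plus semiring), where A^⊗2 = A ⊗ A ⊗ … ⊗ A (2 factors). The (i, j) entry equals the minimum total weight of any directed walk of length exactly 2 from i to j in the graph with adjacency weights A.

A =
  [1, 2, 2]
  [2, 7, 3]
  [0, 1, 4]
A^⊗2 =
  [2, 3, 3]
  [3, 4, 4]
  [1, 2, 2]

Each entry (A^⊗2)_ij equals the minimum over all length-2 walks i = v_0 → v_1 → … → v_2 = j of Σ_t A[v_t][v_{t+1}]. For example, for (i, j) = (0, 2) we minimise over 3 possible intermediate vertex sequences; the minimum is 3, attained along the walk 0 → 0 → 2.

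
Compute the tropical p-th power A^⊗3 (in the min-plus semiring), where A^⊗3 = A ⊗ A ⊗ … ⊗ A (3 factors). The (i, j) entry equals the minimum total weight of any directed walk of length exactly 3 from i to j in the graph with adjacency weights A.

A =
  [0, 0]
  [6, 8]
A^⊗3 =
  [0, 0]
  [6, 6]

Each entry (A^⊗3)_ij equals the minimum over all length-3 walks i = v_0 → v_1 → … → v_3 = j of Σ_t A[v_t][v_{t+1}]. For example, for (i, j) = (0, 1) we minimise over 4 possible intermediate vertex sequences; the minimum is 0, attained along the walk 0 → 0 → 0 → 1.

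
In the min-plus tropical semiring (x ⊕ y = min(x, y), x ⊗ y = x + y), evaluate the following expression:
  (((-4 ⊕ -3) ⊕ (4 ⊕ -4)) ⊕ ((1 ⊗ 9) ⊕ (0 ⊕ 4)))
(((-4 ⊕ -3) ⊕ (4 ⊕ -4)) ⊕ ((1 ⊗ 9) ⊕ (0 ⊕ 4))) = -4

Expand innermost to outermost. Recall ⊕ takes the minimum of its arguments and ⊗ takes their sum. Working out the expression (((-4 ⊕ -3) ⊕ (4 ⊕ -4)) ⊕ ((1 ⊗ 9) ⊕ (0 ⊕ 4))) gives -4.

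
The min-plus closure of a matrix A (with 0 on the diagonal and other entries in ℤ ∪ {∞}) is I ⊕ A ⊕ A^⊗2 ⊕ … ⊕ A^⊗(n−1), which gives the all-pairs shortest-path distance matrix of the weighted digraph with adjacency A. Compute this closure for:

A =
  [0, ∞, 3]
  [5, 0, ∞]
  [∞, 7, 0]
Closure =
  [0, 10, 3]
  [5, 0, 8]
  [12, 7, 0]

This is the Floyd-Warshall all-pairs shortest-path computation. For each intermediate vertex k = 0, 1, …, 2, update dist[i][j] ← min(dist[i][j], dist[i][k] + dist[k][j]). The final matrix gives, for each (i, j), the minimum total weight of any directed path from i to j (possibly empty when i = j).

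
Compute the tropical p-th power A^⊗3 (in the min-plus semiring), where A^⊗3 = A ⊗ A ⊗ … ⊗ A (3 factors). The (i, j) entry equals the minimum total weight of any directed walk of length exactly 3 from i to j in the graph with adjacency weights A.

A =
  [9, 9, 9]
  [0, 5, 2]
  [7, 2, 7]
A^⊗3 =
  [11, 13, 13]
  [4, 9, 6]
  [7, 6, 9]

Each entry (A^⊗3)_ij equals the minimum over all length-3 walks i = v_0 → v_1 → … → v_3 = j of Σ_t A[v_t][v_{t+1}]. For example, for (i, j) = (0, 2) we minimise over 9 possible intermediate vertex sequences; the minimum is 13, attained along the walk 0 → 2 → 1 → 2.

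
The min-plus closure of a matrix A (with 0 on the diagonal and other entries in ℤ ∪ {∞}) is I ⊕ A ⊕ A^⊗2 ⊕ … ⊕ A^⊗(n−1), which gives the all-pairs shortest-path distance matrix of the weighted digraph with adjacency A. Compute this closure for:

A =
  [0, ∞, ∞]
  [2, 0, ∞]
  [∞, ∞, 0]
Closure =
  [0, ∞, ∞]
  [2, 0, ∞]
  [∞, ∞, 0]

This is the Floyd-Warshall all-pairs shortest-path computation. For each intermediate vertex k = 0, 1, …, 2, update dist[i][j] ← min(dist[i][j], dist[i][k] + dist[k][j]). The final matrix gives, for each (i, j), the minimum total weight of any directed path from i to j (possibly empty when i = j).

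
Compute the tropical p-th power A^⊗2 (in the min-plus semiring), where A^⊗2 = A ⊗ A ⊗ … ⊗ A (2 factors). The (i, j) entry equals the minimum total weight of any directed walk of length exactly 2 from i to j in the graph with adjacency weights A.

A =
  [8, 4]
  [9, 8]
A^⊗2 =
  [13, 12]
  [17, 13]

Each entry (A^⊗2)_ij equals the minimum over all length-2 walks i = v_0 → v_1 → … → v_2 = j of Σ_t A[v_t][v_{t+1}]. For example, for (i, j) = (0, 1) we minimise over 2 possible intermediate vertex sequences; the minimum is 12, attained along the walk 0 → 0 → 1.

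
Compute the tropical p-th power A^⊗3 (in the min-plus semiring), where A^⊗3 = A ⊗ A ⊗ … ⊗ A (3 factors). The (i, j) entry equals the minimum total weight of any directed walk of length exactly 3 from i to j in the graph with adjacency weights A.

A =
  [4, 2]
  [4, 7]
A^⊗3 =
  [10, 8]
  [10, 10]

Each entry (A^⊗3)_ij equals the minimum over all length-3 walks i = v_0 → v_1 → … → v_3 = j of Σ_t A[v_t][v_{t+1}]. For example, for (i, j) = (0, 1) we minimise over 4 possible intermediate vertex sequences; the minimum is 8, attained along the walk 0 → 1 → 0 → 1.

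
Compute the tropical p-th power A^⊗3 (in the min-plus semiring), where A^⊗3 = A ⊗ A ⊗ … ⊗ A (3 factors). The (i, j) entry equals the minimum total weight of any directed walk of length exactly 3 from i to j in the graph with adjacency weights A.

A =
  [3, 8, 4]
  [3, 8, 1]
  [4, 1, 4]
A^⊗3 =
  [8, 8, 6]
  [5, 6, 3]
  [6, 3, 6]

Each entry (A^⊗3)_ij equals the minimum over all length-3 walks i = v_0 → v_1 → … → v_3 = j of Σ_t A[v_t][v_{t+1}]. For example, for (i, j) = (0, 2) we minimise over 9 possible intermediate vertex sequences; the minimum is 6, attained along the walk 0 → 2 → 1 → 2.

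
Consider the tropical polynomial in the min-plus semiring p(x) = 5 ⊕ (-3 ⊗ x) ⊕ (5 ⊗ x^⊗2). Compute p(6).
p(6) = 3

A tropical monomial a ⊗ x^⊗i evaluates to a + i · x. Evaluating each term at x = 6:
  Term 0 contributes 5 + 0 · 6 = 5
  Term 1 contributes -3 + 1 · 6 = 3
  Term 2 contributes 5 + 2 · 6 = 17
p(6) = ⊕ of these = min[5, 3, 17] = 3.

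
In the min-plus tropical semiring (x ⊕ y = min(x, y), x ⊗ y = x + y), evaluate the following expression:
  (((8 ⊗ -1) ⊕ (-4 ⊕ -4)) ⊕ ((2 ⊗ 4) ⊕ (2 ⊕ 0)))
(((8 ⊗ -1) ⊕ (-4 ⊕ -4)) ⊕ ((2 ⊗ 4) ⊕ (2 ⊕ 0))) = -4

Expand innermost to outermost. Recall ⊕ takes the minimum of its arguments and ⊗ takes their sum. Working out the expression (((8 ⊗ -1) ⊕ (-4 ⊕ -4)) ⊕ ((2 ⊗ 4) ⊕ (2 ⊕ 0))) gives -4.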